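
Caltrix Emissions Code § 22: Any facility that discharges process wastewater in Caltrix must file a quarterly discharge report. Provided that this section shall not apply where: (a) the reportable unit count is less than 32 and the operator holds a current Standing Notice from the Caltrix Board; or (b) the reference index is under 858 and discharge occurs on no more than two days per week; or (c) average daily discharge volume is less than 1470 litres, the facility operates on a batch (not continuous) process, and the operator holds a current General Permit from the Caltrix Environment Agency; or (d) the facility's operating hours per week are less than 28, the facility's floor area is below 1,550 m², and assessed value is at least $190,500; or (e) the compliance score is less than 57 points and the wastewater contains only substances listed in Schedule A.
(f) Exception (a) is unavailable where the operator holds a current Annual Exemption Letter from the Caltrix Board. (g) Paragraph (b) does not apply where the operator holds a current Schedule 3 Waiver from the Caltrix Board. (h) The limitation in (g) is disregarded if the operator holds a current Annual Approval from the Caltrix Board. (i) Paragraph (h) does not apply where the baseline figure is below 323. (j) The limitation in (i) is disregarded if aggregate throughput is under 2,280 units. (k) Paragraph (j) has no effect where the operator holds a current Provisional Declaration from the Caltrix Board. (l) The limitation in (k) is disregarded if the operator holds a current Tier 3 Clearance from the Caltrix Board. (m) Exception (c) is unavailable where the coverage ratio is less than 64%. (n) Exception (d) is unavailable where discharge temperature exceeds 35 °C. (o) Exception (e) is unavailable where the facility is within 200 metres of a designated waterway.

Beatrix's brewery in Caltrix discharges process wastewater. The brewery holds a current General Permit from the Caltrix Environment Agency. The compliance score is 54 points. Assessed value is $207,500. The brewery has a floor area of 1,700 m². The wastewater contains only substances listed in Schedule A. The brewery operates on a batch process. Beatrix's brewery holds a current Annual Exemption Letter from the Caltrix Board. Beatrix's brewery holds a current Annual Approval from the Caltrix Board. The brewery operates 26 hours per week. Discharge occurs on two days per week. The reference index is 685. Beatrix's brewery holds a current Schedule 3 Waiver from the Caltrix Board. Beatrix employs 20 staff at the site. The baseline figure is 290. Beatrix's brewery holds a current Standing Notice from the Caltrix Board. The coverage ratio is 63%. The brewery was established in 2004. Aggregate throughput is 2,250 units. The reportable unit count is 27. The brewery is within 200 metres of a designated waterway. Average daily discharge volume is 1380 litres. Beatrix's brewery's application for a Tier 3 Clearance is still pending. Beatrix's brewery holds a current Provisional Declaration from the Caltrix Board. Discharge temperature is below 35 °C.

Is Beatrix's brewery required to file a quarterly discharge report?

Yes — Beatrix's brewery must file a quarterly discharge report.

All of (a)'s requirements are met (the reportable unit count is 27, less than the 32 limit; a current Standing Notice is held). But applying paragraph (f): (f) operates against (a): a current Annual Exemption Letter is held. Exception (a) does not apply.
Exception (b)'s conditions are all satisfied: the reference index is 685, under the 858 limit; discharge occurs on no more than two days per week. However, paragraphs (g)–(l) must be considered: (g) operates against (b): a current Schedule 3 Waiver is held. (h) would limit (g) — a current Annual Approval is held — but (i) sets (h) aside: (i) operates against (h): the baseline figure is 290, below the 323 limit. (j) would limit (i) — aggregate throughput is 2,250 units, under the 2,280 units limit — but (k) sets (j) aside: (k) is engaged — a current Provisional Declaration is held. (l), which would lift (k), is not engaged — there is no Tier 3 Clearance in force. Exception (b) does not apply.
All of (c)'s requirements are met (average daily discharge volume is 1380 litres, less than the 1470 litres limit; the facility operates on a batch process; a current General Permit is held). But applying paragraph (m): (m) operates against (c): the coverage ratio is 63%, less than the 64% limit. So (c) is unavailable.
Exception (d) fails — the facility's floor area is 1,700 m², not below 1,550 m².
All of (e)'s requirements are met (the compliance score is 54 points, less than the 57 points limit; the wastewater is Schedule-A-only). Turning to paragraph (o): (o) operates against (e): the brewery is within 200 m of a designated waterway. So (e) is unavailable.
No exception displaces § 22.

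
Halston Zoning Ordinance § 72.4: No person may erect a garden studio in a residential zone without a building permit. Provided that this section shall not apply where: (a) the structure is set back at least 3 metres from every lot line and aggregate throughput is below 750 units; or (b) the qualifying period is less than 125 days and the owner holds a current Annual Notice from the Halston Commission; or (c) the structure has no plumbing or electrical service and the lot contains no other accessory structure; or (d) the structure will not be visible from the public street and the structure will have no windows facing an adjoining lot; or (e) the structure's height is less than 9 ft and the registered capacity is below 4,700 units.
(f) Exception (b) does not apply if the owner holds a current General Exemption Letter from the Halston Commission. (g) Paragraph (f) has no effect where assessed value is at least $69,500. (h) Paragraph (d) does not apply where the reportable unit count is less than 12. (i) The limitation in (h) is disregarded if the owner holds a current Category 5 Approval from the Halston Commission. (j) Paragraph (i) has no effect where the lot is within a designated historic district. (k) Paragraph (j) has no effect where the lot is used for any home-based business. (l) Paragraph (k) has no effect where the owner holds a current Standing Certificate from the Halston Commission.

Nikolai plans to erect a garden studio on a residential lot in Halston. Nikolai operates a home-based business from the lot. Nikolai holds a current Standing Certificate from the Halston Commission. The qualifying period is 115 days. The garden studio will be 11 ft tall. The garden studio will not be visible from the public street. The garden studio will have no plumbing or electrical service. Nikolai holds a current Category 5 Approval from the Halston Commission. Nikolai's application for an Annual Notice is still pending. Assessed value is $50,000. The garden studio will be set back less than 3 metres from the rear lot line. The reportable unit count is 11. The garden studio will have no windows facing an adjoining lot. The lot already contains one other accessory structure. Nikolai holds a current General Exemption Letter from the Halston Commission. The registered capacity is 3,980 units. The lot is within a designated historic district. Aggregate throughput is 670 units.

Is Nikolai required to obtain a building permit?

Exception (a) does not apply: the rear setback is under 3 m.
Exception (b) requires that the owner holds a current Annual Notice from the Halston Commission; but there is no Annual Notice in force, so (b) is unavailable.
Exception (c) requires that the lot contains no other accessory structure; but the lot already has another accessory structure, so (c) is unavailable.
Exception (d): the structure will not be visible from the street; no windows face an adjoining lot — every condition holds. But applying paragraphs (h)–(l): (h) operates against (d): the reportable unit count is 11, less than the 12 limit. (i) is engaged (a current Category 5 Approval is held), but is itself disapplied by (j): (j) applies — the lot is in a historic district. (k) applies (a home-based business operates on the lot), but yields to (l): (l) operates against (k): a current Standing Certificate is held. So (d) is unavailable.
Exception (e) does not apply: the structure's height is 11 ft, not less than 9 ft.
No exception is made out. Nikolai falls within the general rule.

Yes — Nikolai must obtain a building permit.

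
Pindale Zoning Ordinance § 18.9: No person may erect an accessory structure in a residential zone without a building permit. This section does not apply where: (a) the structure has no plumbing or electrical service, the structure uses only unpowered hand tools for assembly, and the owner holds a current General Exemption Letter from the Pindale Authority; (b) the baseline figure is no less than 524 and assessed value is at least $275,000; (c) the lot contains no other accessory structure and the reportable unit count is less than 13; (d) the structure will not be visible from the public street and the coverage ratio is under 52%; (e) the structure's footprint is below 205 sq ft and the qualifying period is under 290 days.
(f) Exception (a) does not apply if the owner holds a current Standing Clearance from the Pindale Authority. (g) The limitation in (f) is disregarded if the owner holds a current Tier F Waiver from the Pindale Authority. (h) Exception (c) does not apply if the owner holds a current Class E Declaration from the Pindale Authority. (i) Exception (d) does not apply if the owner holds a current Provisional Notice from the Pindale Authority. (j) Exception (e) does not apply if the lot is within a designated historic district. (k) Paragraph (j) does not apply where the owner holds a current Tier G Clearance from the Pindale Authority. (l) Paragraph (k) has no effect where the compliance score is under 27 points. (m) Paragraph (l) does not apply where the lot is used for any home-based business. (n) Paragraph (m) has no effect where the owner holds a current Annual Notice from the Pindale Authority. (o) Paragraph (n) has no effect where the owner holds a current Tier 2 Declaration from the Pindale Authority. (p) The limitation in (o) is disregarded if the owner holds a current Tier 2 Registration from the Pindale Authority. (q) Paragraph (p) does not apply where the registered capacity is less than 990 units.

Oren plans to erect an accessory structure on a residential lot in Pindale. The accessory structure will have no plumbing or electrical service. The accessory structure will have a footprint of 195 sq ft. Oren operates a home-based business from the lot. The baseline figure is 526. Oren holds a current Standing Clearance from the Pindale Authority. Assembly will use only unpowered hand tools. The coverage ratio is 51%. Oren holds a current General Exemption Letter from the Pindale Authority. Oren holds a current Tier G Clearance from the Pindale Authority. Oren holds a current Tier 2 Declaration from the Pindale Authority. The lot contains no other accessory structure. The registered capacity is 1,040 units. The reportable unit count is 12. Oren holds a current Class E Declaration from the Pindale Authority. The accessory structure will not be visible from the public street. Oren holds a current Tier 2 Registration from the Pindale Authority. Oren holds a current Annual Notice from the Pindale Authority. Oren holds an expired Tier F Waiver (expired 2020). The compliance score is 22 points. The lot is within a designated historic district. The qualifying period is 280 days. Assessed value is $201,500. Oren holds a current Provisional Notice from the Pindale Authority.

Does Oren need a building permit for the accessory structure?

Yes — Oren must obtain a building permit.

Exception (a): there is no plumbing or electrical service; assembly uses only hand tools; a current General Exemption Letter is held — every condition holds. However, paragraphs (f)–(g) must be considered: (f) operates against (a): a current Standing Clearance is held. (g), which would lift (f), is not engaged — the Tier F Waiver is not current. (a) is therefore removed.
Exception (b) requires that assessed value is at least $275,000; but assessed value is $201,500, short of $275,000, so (b) is unavailable.
Exception (c): the lot has no other accessory structure; the reportable unit count is 12, less than the 13 limit — every condition holds. But applying paragraph (h): (h) operates against (c): a current Class E Declaration is held. Exception (c) does not apply.
All of (d)'s requirements are met (the structure will not be visible from the street; the coverage ratio is 51%, under the 52% limit). Turning to paragraph (i): (i) is engaged — a current Provisional Notice is held. So (d) is unavailable.
All of (e)'s requirements are met (the structure's footprint is 195 sq ft, below the 205 sq ft limit; the qualifying period is 280 days, under the 290 days limit). Turning to paragraphs (j)–(q): (j) operates — the lot is in a historic district. (k) would limit (j) — a current Tier G Clearance is held — but (l) sets (k) aside: (l) operates against (k): the compliance score is 22 points, under the 27 points limit. (m) applies (a home-based business operates on the lot), but is overridden by (n): (n) applies — a current Annual Notice is held. (o) is engaged (a current Tier 2 Declaration is held), but is overridden by (p): (p) operates — a current Tier 2 Registration is held. (q) is not engaged (the registered capacity is 1,040 units, not less than 990 units), so (p) stands. (e) is therefore removed.
None of the exceptions is available; § 18.9 applies in full.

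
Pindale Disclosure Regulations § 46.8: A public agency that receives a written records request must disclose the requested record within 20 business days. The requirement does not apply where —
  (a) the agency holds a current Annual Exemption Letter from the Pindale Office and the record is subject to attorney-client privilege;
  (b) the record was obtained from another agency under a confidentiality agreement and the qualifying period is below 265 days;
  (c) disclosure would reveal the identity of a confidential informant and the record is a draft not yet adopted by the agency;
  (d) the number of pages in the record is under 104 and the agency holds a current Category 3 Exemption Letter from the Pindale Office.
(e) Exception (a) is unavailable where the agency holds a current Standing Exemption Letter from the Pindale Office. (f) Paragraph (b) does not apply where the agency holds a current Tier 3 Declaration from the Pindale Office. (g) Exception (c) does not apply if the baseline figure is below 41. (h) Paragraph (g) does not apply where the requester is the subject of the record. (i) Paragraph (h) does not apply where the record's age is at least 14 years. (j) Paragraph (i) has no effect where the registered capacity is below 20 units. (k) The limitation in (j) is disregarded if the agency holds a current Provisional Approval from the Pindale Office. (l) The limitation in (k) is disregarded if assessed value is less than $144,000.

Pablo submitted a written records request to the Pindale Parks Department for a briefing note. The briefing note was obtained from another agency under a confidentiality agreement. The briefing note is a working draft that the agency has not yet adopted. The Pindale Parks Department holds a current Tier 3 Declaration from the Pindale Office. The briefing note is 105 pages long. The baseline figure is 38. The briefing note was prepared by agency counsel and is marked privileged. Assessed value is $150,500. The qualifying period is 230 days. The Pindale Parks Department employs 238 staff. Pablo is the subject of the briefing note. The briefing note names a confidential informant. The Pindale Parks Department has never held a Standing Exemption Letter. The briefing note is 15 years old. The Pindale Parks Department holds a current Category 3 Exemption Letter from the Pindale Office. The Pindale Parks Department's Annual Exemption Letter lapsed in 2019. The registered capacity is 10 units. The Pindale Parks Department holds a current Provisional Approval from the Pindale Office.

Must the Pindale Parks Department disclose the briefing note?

Exception (a) fails — no current Annual Exemption Letter is held.
Exception (b)'s conditions are all satisfied: the briefing note was obtained under a confidentiality agreement; the qualifying period is 230 days, below the 265 days limit. Turning to paragraph (f): (f) operates against (b): a current Tier 3 Declaration is held. (b) is therefore removed.
Exception (c)'s conditions are all satisfied: the briefing note names a confidential informant; the briefing note is an unadopted draft. Turning to paragraphs (g)–(l): (g) is triggered — the baseline figure is 38, below the 41 limit. (h) would limit (g) — Pablo is the subject of the briefing note — but (i) sets (h) aside: (i) operates against (h): the record's age is 15 years, meeting the 14 years threshold. (j) would limit (i) — the registered capacity is 10 units, below the 20 units limit — but (k) sets (j) aside: (k) applies — a current Provisional Approval is held. (l), which would lift (k), is inapplicable — assessed value is $150,500, not less than $144,000. Exception (c) does not apply.
Exception (d) fails — the number of pages in the record is 105, not under 104.
No exception displaces § 46.8.

Yes — the Pindale Parks Department must disclose the briefing note.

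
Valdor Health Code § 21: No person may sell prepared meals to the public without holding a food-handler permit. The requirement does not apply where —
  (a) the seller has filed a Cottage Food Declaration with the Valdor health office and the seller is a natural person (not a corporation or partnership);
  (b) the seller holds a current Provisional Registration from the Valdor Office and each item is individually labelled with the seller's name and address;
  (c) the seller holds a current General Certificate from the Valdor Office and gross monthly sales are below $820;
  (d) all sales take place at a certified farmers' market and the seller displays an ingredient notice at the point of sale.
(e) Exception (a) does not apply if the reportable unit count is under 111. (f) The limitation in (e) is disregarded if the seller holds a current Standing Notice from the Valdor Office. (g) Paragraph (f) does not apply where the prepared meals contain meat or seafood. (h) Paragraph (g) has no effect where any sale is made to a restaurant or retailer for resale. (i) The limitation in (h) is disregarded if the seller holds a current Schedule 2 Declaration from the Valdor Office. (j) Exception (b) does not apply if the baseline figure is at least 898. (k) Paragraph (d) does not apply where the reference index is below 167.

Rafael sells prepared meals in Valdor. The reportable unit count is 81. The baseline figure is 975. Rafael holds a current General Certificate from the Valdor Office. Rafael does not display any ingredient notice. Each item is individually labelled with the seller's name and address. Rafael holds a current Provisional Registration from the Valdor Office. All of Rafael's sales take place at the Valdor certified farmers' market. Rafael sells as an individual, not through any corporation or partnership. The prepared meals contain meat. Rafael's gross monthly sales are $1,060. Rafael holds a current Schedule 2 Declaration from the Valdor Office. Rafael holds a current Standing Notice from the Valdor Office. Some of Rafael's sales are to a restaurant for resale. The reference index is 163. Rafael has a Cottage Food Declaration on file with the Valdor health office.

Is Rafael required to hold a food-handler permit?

Yes — Rafael must hold a food-handler permit.

All of (a)'s requirements are met (a Cottage Food Declaration is on file; the seller is a natural person). Turning to paragraphs (e)–(i): (e) operates against (a): the reportable unit count is 81, under the 111 limit. (f) would limit (e) — a current Standing Notice is held — but (g) sets (f) aside: (g) is triggered — the prepared meals contain meat. (h) operates (some sales are to a restaurant for resale), but is displaced by (i): (i) operates — a current Schedule 2 Declaration is held. So (a) is unavailable.
Exception (b): a current Provisional Registration is held; items are individually labelled — every condition holds. But: (j) operates against (b): the baseline figure is 975, meeting the 898 threshold. Exception (b) does not apply.
Exception (c) fails — gross monthly sales are $1,060, not below $820.
Exception (d) requires that the seller displays an ingredient notice at the point of sale; but no ingredient notice is displayed, so (d) is unavailable.
No exception displaces § 21.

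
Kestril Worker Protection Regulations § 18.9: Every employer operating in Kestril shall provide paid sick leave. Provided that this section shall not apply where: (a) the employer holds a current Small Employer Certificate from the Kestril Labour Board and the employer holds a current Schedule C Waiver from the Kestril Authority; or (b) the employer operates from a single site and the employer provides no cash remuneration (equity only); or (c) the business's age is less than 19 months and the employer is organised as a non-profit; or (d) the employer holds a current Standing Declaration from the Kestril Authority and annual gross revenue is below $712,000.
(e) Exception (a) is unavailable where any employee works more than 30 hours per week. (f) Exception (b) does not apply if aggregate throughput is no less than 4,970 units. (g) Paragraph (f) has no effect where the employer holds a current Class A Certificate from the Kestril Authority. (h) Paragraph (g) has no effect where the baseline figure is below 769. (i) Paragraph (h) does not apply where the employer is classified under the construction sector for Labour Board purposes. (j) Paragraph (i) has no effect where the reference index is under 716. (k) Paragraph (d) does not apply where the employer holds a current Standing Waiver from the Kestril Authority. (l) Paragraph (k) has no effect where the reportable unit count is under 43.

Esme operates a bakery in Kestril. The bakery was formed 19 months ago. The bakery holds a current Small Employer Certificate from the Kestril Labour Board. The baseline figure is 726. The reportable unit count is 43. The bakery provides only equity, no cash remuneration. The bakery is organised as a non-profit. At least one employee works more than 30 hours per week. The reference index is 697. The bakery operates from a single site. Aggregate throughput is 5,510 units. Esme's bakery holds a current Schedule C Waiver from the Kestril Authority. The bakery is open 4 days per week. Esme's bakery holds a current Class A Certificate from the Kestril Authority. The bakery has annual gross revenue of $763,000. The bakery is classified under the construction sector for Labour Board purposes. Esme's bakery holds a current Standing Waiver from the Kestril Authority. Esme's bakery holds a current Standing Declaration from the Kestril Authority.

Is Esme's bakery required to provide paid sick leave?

Yes — Esme's bakery must provide paid sick leave.

Exception (a): a current Small Employer Certificate is held; a current Schedule C Waiver is held — every condition holds. However, paragraph (e) must be considered: (e) applies — at least one employee exceeds 30 hours/week. So (a) is unavailable.
Exception (b)'s conditions are all satisfied: the employer operates from a single site; remuneration is equity-only. However, paragraphs (f)–(j) must be considered: (f) operates against (b): aggregate throughput is 5,510 units, meeting the 4,970 units threshold. (g) applies (a current Class A Certificate is held), but is itself disapplied by (h): (h) is engaged — the baseline figure is 726, below the 769 limit. (i) is triggered (the bakery is classified under the construction sector), but is displaced by (j): (j) operates against (i): the reference index is 697, under the 716 limit. (b) is therefore removed.
Exception (c) does not apply: the business's age is 19 months, not less than 19 months.
Exception (d) requires that annual gross revenue is below $712,000; but annual gross revenue is $763,000, not below $712,000, so (d) is unavailable.
None of the exceptions is available; § 18.9 applies in full.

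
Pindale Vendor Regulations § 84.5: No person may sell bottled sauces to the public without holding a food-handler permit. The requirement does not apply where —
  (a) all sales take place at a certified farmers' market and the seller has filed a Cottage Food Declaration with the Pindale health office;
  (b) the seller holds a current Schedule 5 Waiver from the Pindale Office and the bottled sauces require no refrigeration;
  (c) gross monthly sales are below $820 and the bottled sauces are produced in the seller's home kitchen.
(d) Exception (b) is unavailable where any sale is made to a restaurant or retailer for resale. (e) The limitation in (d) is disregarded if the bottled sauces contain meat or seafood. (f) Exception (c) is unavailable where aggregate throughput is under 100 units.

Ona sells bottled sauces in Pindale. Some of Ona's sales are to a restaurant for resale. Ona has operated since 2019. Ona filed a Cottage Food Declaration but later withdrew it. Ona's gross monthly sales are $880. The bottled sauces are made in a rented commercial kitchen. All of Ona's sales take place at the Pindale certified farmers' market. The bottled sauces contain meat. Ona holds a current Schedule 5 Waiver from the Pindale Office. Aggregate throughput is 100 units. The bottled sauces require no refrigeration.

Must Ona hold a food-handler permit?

Exception (a) requires that the seller has filed a Cottage Food Declaration with the Pindale health office; but the Cottage Food Declaration was withdrawn, so (a) is unavailable.
All of (b)'s requirements are met (a current Schedule 5 Waiver is held; the bottled sauces are shelf-stable). Applying paragraphs (d)–(e): (d) applies (some sales are to a restaurant for resale), but is displaced by (e): (e) operates against (d): the bottled sauces contain meat. (b) remains available.
Exception (c) requires that gross monthly sales are below $820; but gross monthly sales are $880, not below $820, so (c) is unavailable.

No — exception (b) applies; Ona is not required to hold a food-handler permit.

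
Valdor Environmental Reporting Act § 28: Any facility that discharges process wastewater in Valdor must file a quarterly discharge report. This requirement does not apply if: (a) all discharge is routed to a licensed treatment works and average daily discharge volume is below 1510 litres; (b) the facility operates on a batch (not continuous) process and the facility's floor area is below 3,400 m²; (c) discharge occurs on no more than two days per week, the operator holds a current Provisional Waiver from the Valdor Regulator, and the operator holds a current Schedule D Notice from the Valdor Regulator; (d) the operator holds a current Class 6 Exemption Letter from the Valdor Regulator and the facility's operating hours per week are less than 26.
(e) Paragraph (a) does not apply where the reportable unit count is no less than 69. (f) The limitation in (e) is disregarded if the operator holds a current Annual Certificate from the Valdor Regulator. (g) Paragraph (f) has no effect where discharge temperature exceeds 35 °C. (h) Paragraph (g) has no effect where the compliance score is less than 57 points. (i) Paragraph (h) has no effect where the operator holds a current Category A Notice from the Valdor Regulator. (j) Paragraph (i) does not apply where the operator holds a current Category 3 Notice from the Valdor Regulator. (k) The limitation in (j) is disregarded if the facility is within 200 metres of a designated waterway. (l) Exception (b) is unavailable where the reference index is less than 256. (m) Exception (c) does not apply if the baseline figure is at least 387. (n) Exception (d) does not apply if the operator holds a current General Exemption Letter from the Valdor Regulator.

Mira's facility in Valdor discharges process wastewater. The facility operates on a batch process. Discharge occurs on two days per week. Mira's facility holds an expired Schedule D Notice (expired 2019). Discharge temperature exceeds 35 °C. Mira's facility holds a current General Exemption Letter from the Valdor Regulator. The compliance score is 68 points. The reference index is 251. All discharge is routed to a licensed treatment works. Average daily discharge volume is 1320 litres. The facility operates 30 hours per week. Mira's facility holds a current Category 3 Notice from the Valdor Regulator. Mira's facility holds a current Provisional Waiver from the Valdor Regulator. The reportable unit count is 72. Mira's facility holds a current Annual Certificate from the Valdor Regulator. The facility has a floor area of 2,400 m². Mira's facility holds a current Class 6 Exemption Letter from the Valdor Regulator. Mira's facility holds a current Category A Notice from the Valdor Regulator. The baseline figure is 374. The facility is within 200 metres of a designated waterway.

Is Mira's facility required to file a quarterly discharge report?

Yes — Mira's facility must file a quarterly discharge report.

All of (a)'s requirements are met (discharge is routed to a licensed treatment works; average daily discharge volume is 1320 litres, below the 1510 litres limit). However, paragraphs (e)–(k) must be considered: (e) is engaged — the reportable unit count is 72, meeting the 69 threshold. (f) would limit (e) — a current Annual Certificate is held — but (g) sets (f) aside: (g) operates against (f): discharge temperature exceeds 35 °C. (h), which would lift (g), is not engaged — the compliance score is 68 points, not less than 57 points. (a) is therefore removed.
All of (b)'s requirements are met (the facility operates on a batch process; the facility's floor area is 2,400 m², below the 3,400 m² limit). Turning to paragraph (l): (l) operates against (b): the reference index is 251, less than the 256 limit. (b) is therefore removed.
Exception (c) does not apply: there is no Schedule D Notice in force.
Exception (d) fails — the facility's operating hours per week are 30, not less than 26.
No exception is made out. Mira's facility falls within the general rule.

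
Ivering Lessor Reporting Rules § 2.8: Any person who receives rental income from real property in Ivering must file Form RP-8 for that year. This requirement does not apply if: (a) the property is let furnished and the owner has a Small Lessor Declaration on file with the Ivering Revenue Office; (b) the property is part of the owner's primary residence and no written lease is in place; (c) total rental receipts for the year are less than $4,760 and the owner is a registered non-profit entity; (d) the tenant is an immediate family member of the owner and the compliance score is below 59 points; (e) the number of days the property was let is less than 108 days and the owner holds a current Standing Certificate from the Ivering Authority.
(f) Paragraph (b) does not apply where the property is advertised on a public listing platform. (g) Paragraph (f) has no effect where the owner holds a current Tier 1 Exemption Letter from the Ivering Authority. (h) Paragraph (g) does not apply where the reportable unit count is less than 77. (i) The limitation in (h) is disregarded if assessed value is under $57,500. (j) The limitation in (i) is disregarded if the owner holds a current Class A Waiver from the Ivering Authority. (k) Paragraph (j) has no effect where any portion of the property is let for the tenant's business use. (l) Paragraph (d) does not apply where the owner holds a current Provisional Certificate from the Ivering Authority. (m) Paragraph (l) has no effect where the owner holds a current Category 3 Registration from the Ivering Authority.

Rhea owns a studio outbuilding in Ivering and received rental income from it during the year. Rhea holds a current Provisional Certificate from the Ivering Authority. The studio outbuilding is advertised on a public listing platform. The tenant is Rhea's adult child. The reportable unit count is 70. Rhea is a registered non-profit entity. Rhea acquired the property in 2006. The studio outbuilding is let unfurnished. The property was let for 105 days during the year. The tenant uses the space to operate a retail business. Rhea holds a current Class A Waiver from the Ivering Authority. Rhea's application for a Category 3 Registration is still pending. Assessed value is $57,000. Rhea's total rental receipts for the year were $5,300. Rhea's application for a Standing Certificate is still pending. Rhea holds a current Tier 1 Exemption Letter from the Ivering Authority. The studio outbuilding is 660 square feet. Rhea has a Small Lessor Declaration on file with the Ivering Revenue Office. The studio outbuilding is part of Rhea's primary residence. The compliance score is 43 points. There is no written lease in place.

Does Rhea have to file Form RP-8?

No — exception (b) applies; Rhea is not required to file Form RP-8.

Exception (a) requires that the property is let furnished; but the property is let unfurnished, so (a) is unavailable.
Exception (b): the studio outbuilding is part of the primary residence; there is no written lease — every condition holds. Applying paragraphs (f)–(k): (f) operates (the property is publicly advertised), but is overridden by (g): (g) operates against (f): a current Tier 1 Exemption Letter is held. (h) would limit (g) — the reportable unit count is 70, less than the 77 limit — but (i) sets (h) aside: (i) is engaged — assessed value is $57,000, under the $57,500 limit. (j) would limit (i) — a current Class A Waiver is held — but (k) sets (j) aside: (k) is triggered — the space is let for business use. So (b) applies.
Exception (c) fails — total rental receipts for the year are $5,300, not less than $4,760.
All of (d)'s requirements are met (the tenant is an immediate family member; the compliance score is 43 points, below the 59 points limit). But: (l) operates against (d): a current Provisional Certificate is held. (m) is not engaged (the Category 3 Registration is not current), so (l) stands. Exception (d) does not apply.
Exception (e) does not apply: there is no Standing Certificate in force.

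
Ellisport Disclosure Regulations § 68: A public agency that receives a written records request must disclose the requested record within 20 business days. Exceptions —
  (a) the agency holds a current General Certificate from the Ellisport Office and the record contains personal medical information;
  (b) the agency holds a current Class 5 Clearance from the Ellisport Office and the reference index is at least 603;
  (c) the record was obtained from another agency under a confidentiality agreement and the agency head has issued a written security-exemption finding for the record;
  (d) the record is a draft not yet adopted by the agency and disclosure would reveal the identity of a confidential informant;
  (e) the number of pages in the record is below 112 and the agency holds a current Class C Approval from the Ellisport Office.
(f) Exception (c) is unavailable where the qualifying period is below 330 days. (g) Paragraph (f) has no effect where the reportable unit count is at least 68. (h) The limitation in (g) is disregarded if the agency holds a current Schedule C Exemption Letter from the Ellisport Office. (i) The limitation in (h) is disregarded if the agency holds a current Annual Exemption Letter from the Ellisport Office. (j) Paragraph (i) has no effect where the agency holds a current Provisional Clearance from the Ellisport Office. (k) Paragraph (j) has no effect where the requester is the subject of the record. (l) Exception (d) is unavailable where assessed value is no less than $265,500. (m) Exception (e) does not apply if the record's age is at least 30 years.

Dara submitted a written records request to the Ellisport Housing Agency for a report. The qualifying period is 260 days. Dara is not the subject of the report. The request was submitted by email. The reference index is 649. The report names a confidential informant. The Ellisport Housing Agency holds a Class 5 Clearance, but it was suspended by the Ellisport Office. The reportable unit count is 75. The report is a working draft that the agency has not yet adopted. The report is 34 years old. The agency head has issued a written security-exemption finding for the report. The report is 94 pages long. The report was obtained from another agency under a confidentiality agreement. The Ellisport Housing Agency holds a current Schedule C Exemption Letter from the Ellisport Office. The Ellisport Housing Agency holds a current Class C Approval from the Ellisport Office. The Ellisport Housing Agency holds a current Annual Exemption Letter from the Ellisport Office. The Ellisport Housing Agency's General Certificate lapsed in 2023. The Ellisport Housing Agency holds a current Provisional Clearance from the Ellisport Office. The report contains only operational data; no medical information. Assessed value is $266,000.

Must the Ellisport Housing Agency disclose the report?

Exception (a) does not apply: the General Certificate is not current.
Exception (b) requires that the agency holds a current Class 5 Clearance from the Ellisport Office; but the Class 5 Clearance is not current, so (b) is unavailable.
Exception (c): the report was obtained under a confidentiality agreement; a written security-exemption finding has been issued — every condition holds. But: (f) is triggered — the qualifying period is 260 days, below the 330 days limit. (g) would limit (f) — the reportable unit count is 75, meeting the 68 threshold — but (h) sets (g) aside: (h) operates against (g): a current Schedule C Exemption Letter is held. (i) would limit (h) — a current Annual Exemption Letter is held — but (j) sets (i) aside: (j) operates — a current Provisional Clearance is held. (k) is not engaged (Dara is not the subject of the report), so (j) stands. So (c) is unavailable.
Exception (d) is satisfied on its face — the report is an unadopted draft; the report names a confidential informant. But: (l) is engaged — assessed value is $266,000, meeting the $265,500 threshold. So (d) is unavailable.
Exception (e)'s conditions are all satisfied: the number of pages in the record is 94, below the 112 limit; a current Class C Approval is held. Turning to paragraph (m): (m) is engaged — the record's age is 34 years, meeting the 30 years threshold. Exception (e) does not apply.
No exception is made out. the Ellisport Housing Agency falls within the general rule.

Yes — the Ellisport Housing Agency must disclose the report.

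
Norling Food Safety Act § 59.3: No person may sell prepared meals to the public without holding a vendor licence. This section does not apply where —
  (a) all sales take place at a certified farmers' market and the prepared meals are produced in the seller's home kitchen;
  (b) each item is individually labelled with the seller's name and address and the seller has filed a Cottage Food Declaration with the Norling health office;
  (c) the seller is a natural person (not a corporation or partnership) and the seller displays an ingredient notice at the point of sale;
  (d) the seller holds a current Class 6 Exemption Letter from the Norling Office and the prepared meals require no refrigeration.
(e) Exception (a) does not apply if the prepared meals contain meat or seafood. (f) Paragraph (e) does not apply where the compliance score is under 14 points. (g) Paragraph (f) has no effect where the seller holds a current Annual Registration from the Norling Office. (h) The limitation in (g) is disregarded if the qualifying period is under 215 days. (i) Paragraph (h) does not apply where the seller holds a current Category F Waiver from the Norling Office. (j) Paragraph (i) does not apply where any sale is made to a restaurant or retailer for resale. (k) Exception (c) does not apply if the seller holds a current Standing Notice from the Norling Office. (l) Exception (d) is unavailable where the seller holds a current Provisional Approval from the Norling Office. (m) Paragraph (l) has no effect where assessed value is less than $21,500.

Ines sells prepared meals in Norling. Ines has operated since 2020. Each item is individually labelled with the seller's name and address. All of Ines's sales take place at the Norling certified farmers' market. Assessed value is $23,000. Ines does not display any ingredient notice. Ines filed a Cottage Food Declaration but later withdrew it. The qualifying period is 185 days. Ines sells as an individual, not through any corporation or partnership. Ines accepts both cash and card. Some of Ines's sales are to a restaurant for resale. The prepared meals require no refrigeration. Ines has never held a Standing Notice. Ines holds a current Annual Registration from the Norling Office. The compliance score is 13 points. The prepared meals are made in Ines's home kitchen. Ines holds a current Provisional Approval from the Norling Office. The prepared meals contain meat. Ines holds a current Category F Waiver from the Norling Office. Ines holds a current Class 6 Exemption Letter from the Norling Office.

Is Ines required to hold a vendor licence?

No — exception (a) applies; Ines is not required to hold a vendor licence.

All of (a)'s requirements are met (all sales are at a certified farmers' market; the prepared meals are home-kitchen produced). As to paragraphs (e)–(j): (e) is engaged (the prepared meals contain meat), but is itself disapplied by (f): (f) operates against (e): the compliance score is 13 points, under the 14 points limit. (g) applies (a current Annual Registration is held), but is set aside by (h): (h) applies — the qualifying period is 185 days, under the 215 days limit. (i) would limit (h) — a current Category F Waiver is held — but (j) sets (i) aside: (j) operates against (i): some sales are to a restaurant for resale. So (a) applies.
Exception (b) fails — the Cottage Food Declaration was withdrawn.
Exception (c) requires that the seller displays an ingredient notice at the point of sale; but no ingredient notice is displayed, so (c) is unavailable.
Exception (d)'s conditions are all satisfied: a current Class 6 Exemption Letter is held; the prepared meals are shelf-stable. But: (l) operates against (d): a current Provisional Approval is held. (m) does not operate here (assessed value is $23,000, not less than $21,500), so (l) stands. So (d) is unavailable.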